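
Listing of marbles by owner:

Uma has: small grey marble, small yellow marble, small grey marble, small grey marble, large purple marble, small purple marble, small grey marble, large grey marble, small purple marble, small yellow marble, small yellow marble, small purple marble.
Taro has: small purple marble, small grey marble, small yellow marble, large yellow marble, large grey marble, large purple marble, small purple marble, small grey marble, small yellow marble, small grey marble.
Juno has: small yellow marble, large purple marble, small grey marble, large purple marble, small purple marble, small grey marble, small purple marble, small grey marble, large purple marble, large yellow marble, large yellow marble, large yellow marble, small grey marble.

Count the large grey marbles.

2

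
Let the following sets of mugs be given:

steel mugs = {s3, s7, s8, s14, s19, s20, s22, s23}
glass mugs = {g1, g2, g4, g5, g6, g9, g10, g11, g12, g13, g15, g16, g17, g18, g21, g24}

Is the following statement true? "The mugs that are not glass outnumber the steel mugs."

False

mugs that are not glass: 8.
steel mugs: 8.
The claim requires 8 > 8, which does not hold.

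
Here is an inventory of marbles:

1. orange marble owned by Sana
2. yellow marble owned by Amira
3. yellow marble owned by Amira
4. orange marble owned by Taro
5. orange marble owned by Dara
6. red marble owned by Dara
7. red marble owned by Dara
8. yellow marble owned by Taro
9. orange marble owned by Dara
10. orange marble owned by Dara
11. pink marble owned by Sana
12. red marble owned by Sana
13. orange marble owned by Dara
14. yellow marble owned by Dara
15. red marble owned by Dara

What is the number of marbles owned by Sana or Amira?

5

Amira: 2; Sana: 3; together 2 + 3 = 5.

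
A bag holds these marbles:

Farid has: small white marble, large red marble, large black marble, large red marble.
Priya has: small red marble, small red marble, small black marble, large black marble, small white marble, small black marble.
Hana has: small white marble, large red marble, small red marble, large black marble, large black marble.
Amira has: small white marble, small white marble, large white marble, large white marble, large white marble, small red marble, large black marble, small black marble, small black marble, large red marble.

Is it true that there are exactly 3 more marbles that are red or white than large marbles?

There are 16 marbles that are red or white.
There are 12 large marbles.
The claim requires 16 − 12 (= 4) to equal 3, which does not hold.

False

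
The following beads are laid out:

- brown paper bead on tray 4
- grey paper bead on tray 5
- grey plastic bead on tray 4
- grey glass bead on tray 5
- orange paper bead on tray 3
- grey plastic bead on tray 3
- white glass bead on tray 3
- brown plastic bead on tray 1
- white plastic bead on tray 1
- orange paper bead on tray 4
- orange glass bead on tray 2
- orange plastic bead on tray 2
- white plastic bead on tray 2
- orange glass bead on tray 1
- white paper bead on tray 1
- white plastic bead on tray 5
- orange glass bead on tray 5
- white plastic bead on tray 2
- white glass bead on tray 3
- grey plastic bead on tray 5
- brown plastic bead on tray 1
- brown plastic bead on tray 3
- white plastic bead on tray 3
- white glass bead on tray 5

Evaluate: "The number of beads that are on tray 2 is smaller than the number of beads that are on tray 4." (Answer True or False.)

False

There are 4 beads on tray 2.
There are 3 beads on tray 4.
The claim requires 4 < 3, which does not hold.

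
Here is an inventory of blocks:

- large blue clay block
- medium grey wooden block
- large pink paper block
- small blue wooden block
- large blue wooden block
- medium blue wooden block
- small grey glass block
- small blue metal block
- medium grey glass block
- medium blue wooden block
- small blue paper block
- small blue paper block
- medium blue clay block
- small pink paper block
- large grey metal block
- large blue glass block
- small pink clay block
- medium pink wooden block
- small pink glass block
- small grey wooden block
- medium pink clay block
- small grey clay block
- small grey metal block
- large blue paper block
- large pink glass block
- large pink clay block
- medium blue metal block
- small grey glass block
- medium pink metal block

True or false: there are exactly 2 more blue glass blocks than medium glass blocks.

False

blue glass blocks: 1.
medium glass blocks: 1.
The claim requires 1 − 1 (= 0) to equal 2, which does not hold.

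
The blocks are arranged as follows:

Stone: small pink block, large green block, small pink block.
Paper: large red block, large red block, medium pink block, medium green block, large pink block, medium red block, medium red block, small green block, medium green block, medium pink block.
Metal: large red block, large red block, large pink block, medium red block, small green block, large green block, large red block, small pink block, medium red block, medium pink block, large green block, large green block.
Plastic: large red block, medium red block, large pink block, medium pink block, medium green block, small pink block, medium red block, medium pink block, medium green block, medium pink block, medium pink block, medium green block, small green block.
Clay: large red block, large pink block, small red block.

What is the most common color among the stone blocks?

pink

Counts by color (restricted to stone blocks): pink 2, green 1.
The maximum is 2, held uniquely by pink.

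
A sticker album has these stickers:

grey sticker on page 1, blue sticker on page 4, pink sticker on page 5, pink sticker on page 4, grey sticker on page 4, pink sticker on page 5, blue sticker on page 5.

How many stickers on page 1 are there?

1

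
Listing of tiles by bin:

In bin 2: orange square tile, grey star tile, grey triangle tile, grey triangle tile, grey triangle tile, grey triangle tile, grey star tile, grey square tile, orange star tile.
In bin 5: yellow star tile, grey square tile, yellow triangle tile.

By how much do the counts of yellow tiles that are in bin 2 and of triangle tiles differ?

yellow tiles in bin 2: 0. triangle tiles: 5.
|0 − 5| = 5 − 0 = 5.

5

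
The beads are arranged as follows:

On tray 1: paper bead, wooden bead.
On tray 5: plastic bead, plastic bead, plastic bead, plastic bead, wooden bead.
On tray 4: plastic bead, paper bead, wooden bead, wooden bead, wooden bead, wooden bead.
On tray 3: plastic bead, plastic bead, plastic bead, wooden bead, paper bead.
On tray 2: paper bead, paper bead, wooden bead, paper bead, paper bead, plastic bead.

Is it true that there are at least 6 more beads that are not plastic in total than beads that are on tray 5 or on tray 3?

|beads that are not plastic| = 15.
|beads on tray 5 or on tray 3| = 10.
The claim requires 15 − 10 = 5 ≥ 6, which does not hold.

False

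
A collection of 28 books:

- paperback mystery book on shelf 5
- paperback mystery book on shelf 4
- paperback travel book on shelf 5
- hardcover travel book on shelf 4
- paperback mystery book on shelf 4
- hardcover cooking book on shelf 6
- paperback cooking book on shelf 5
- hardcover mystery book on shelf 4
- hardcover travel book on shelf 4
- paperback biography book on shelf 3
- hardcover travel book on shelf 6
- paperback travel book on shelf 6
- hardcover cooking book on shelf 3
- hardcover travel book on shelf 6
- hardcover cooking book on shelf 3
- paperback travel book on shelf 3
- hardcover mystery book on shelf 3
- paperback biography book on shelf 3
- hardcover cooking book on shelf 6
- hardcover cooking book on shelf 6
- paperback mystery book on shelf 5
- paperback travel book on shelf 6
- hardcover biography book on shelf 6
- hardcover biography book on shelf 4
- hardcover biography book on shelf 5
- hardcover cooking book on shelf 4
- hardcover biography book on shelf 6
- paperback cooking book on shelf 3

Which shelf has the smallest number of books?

Counts by shelf: shelf 6→9, shelf 4→7, shelf 3→7, shelf 5→5.
The minimum is 5, held uniquely by shelf 5.

shelf 5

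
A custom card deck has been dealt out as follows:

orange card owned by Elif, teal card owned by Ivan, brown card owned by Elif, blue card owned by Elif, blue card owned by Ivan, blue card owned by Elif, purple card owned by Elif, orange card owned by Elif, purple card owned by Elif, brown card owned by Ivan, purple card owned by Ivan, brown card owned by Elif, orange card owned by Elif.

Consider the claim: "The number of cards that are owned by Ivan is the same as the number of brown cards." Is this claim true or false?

False

Count of cards owned by Ivan: 4.
There are 3 brown cards.
The claim requires 4 = 3, which does not hold.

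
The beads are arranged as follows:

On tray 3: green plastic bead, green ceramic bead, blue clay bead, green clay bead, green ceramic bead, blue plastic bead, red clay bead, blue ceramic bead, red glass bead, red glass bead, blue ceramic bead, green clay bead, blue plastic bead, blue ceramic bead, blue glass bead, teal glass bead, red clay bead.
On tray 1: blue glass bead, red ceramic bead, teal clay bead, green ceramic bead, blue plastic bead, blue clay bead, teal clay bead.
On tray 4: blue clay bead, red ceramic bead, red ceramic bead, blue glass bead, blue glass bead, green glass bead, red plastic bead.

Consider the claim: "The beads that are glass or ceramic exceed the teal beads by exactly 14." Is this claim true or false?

True

There are 17 beads that are glass or ceramic.
There are 3 teal beads.
The claim requires 17 − 3 (= 14) to equal 14, which holds.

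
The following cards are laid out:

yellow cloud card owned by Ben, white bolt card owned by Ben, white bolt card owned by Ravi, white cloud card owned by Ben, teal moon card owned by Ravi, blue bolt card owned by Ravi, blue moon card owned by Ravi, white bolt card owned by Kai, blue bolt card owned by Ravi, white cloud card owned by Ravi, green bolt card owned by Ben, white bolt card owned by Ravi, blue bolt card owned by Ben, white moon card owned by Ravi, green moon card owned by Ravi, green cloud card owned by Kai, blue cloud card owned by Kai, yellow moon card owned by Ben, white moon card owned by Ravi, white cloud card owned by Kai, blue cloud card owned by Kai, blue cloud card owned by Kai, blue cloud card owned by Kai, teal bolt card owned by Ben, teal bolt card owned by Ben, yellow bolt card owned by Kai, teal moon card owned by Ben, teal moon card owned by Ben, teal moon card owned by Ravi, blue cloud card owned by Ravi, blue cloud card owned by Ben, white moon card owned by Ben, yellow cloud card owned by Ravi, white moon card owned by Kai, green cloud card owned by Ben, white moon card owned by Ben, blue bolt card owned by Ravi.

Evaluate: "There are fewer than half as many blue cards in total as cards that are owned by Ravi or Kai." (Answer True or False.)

True

There are 11 blue cards.
Count of cards owned by Ravi or Kai: 23.
The claim requires 2 × 11 = 22 < 23, which holds.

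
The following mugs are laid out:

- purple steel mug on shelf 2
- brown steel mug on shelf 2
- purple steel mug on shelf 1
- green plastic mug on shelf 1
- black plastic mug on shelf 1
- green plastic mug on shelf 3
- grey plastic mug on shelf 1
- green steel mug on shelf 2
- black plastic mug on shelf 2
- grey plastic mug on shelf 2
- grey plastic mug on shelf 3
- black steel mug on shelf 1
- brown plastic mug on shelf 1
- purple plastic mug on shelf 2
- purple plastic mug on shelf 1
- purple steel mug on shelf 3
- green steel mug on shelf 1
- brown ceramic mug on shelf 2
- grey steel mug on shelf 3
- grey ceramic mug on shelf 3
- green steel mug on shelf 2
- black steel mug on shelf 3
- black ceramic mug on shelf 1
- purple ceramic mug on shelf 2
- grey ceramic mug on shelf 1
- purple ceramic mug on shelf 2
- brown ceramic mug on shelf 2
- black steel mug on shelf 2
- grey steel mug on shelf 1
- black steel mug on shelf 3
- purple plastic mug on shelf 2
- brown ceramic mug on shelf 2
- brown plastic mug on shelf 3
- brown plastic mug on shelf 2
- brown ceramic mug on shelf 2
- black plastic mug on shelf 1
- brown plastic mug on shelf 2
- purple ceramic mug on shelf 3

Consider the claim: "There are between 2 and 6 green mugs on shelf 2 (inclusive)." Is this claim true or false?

True

|green mugs on shelf 2| = 2.
The claim requires 2 ≤ 2 ≤ 6, which holds.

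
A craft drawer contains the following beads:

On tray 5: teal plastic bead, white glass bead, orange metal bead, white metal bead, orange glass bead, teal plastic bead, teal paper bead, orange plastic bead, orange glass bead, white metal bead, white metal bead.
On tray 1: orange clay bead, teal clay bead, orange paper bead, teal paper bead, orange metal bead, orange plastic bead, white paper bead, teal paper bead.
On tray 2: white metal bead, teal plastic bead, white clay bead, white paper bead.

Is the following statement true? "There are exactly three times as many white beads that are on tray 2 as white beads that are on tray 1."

|white beads on tray 2| = 3.
|white beads on tray 1| = 1.
The claim requires 3 = 3 × 1 = 3, which holds.

True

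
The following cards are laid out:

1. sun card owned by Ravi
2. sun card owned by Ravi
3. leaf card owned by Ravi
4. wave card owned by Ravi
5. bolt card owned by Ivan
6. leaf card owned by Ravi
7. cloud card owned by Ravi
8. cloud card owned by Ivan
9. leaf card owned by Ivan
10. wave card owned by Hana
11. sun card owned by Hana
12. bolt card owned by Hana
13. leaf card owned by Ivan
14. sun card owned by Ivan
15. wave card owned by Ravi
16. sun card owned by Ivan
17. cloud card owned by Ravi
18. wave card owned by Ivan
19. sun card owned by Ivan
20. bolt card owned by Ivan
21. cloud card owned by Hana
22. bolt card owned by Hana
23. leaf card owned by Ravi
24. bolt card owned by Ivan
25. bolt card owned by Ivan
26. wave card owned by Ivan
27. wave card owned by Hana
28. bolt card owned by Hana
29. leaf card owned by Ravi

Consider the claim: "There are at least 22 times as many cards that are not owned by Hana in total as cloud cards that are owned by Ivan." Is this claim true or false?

cards that are not owned by Hana: 22.
cloud cards owned by Ivan: 1.
The claim requires 22 ≥ 22 × 1 = 22, which holds.

True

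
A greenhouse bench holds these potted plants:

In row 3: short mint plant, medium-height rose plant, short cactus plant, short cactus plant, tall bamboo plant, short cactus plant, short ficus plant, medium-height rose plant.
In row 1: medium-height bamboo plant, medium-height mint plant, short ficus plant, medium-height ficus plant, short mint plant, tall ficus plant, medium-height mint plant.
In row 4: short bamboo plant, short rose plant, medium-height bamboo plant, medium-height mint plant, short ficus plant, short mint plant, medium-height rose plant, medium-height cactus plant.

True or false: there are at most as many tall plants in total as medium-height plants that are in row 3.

|tall plants| = 2.
|medium-height plants in row 3| = 2.
The claim requires 2 ≤ 2, which holds.

True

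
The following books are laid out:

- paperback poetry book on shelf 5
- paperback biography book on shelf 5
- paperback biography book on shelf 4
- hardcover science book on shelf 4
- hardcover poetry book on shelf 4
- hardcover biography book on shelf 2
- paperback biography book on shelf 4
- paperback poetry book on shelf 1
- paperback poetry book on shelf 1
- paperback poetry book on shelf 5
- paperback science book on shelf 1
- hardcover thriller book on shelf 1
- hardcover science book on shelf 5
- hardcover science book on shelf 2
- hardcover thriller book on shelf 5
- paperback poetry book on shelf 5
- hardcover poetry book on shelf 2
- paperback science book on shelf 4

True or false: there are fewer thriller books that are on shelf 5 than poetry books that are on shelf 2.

thriller books on shelf 5: 1.
poetry books on shelf 2: 1.
The claim requires 1 < 1, which does not hold.

False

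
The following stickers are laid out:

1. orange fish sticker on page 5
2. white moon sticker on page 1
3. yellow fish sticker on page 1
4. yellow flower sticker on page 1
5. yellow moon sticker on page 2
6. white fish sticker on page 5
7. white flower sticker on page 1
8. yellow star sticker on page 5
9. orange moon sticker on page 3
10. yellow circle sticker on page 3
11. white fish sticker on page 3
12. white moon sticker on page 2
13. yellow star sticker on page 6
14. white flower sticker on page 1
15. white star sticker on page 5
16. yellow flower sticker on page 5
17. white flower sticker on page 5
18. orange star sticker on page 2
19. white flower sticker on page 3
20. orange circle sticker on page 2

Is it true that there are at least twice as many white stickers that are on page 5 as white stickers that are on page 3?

False

white stickers on page 5: 3.
white stickers on page 3: 2.
The claim requires 3 ≥ 2 × 2 = 4, which does not hold.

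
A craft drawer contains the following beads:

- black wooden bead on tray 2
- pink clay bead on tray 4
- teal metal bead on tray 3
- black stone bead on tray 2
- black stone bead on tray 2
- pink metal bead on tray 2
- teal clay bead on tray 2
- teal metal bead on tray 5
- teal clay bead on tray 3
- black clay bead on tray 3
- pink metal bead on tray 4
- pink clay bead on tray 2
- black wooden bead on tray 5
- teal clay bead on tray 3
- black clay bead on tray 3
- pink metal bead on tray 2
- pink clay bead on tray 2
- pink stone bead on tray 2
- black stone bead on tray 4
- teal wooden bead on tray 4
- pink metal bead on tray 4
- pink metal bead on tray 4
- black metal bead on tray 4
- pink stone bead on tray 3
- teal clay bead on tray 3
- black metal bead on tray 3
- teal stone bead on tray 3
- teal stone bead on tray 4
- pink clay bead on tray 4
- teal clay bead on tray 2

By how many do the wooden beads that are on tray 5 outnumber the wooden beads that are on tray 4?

0

wooden beads on tray 5: 1.
wooden beads on tray 4: 1.
1 − 1 = 0.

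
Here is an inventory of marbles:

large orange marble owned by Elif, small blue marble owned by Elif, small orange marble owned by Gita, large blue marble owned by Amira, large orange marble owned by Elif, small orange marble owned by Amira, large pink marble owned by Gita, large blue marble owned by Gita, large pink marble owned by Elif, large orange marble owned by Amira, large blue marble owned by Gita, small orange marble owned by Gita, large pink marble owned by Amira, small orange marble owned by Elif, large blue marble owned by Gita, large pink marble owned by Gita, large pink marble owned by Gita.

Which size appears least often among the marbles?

Counts by size: large 12, small 5.
The minimum is 5, held uniquely by small.

small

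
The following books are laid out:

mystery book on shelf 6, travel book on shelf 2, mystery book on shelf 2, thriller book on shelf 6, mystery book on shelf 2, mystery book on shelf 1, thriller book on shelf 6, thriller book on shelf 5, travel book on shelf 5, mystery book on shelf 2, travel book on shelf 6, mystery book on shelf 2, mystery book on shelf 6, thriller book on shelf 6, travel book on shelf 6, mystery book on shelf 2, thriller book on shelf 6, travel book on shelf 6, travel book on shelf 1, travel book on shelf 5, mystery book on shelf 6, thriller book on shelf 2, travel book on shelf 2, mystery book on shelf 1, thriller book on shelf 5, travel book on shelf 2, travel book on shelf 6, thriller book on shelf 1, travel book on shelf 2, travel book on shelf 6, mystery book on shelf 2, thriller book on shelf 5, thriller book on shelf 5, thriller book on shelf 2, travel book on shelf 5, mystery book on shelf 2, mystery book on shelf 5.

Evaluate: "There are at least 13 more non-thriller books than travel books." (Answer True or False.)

True

|non-thriller books| = 26.
|travel books| = 13.
The claim requires 26 − 13 = 13 ≥ 13, which holds.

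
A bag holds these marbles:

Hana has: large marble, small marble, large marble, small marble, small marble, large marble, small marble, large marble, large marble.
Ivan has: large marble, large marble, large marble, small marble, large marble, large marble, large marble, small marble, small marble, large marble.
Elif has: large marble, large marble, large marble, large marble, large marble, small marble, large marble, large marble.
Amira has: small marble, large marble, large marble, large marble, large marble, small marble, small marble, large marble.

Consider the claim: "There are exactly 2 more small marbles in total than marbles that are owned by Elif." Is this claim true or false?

small marbles: 11.
marbles owned by Elif: 8.
The claim requires 11 − 8 (= 3) to equal 2, which does not hold.

False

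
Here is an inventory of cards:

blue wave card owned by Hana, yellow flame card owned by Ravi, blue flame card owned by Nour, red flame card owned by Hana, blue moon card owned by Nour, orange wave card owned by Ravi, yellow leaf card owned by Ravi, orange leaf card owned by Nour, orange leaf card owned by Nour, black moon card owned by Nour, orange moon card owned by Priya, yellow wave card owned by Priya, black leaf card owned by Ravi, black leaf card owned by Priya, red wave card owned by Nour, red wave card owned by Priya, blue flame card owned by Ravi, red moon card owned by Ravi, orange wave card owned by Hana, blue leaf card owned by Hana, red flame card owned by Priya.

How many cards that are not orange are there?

Total cards: 21; with the excluded value: 5; remaining 21 − 5 = 16.

16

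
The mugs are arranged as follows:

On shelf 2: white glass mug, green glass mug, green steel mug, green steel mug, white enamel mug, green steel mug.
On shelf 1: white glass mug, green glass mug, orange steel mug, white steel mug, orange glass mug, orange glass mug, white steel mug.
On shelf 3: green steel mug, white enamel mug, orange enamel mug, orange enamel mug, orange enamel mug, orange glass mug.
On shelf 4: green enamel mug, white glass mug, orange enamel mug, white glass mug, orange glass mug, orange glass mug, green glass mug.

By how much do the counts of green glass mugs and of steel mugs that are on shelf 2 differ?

0

green glass mugs: 3. steel mugs on shelf 2: 3.
|3 − 3| = 3 − 3 = 0.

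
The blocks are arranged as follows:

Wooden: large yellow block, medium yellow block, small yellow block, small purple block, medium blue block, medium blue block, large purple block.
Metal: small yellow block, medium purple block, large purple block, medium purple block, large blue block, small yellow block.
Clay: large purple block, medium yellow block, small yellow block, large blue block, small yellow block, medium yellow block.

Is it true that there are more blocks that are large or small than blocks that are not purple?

blocks that are large or small: 12.
blocks that are not purple: 13.
The claim requires 12 > 13, which does not hold.

False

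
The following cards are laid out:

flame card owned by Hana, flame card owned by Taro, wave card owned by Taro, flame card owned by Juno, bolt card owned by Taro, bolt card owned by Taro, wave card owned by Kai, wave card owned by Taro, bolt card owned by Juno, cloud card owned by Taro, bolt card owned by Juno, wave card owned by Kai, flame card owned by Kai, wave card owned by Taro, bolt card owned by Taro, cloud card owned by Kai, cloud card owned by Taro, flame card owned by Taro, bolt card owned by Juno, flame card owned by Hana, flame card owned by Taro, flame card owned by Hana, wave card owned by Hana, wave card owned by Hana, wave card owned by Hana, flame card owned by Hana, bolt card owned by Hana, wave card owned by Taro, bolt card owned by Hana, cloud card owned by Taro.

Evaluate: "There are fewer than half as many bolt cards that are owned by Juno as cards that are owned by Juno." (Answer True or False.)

False

|bolt cards owned by Juno| = 3.
|cards owned by Juno| = 4.
The claim requires 2 × 3 = 6 < 4, which does not hold.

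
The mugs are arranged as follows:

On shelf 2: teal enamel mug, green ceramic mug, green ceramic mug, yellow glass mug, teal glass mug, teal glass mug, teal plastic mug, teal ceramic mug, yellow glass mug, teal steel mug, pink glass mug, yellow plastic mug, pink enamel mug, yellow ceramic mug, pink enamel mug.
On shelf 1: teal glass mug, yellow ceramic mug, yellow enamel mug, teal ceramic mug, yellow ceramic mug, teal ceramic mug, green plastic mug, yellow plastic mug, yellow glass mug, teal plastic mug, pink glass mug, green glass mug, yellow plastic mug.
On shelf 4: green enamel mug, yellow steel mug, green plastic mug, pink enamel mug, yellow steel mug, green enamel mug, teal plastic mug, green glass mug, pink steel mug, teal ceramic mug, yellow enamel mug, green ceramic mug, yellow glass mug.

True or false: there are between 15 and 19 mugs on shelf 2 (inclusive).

True

There are 15 mugs on shelf 2.
The claim requires 15 ≤ 15 ≤ 19, which holds.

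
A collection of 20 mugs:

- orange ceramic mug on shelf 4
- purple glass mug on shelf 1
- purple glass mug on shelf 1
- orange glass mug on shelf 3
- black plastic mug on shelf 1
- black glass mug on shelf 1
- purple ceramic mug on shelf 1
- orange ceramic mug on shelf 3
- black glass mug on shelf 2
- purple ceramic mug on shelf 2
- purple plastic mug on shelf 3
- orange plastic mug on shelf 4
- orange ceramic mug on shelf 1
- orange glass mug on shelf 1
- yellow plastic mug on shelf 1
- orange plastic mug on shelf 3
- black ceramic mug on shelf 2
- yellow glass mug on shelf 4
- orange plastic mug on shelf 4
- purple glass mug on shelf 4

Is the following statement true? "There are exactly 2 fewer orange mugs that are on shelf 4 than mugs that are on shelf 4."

True

orange mugs on shelf 4: 3.
mugs on shelf 4: 5.
The claim requires 5 − 3 (= 2) to equal 2, which holds.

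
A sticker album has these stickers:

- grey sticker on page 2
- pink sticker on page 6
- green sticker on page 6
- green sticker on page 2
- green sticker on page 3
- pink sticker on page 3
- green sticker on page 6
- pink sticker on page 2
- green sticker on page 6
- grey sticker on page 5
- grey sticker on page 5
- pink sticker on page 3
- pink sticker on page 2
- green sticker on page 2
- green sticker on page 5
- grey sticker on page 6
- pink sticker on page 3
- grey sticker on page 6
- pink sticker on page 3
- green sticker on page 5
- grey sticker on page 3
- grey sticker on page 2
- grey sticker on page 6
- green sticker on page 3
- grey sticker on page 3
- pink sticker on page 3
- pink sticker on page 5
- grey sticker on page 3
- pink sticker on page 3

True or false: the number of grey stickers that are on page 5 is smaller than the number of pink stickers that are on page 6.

False

|grey stickers on page 5| = 2.
|pink stickers on page 6| = 1.
The claim requires 2 < 1, which does not hold.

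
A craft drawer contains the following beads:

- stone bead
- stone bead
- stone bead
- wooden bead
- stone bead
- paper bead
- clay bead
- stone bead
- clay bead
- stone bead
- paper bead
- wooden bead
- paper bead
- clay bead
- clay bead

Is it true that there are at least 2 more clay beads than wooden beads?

|clay beads| = 4.
|wooden beads| = 2.
The claim requires 4 − 2 = 2 ≥ 2, which holds.

True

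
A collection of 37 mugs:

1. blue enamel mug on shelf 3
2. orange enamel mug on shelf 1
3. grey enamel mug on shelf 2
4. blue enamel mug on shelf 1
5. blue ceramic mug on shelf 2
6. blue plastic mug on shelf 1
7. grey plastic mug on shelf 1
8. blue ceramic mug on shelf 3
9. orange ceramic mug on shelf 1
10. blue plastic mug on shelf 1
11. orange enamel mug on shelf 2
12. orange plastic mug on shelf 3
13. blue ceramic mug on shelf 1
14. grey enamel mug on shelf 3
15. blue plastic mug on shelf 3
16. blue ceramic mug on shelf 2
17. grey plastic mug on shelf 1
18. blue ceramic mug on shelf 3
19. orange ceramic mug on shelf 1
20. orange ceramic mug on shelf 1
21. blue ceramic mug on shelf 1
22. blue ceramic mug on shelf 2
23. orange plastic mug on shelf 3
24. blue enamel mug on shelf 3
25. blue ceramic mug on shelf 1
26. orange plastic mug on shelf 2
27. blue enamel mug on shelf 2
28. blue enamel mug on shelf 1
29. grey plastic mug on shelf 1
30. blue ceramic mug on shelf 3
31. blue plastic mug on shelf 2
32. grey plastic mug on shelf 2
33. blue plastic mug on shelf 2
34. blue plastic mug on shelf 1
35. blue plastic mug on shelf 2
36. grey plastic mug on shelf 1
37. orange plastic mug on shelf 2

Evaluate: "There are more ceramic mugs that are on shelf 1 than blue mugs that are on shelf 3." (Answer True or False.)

False

ceramic mugs on shelf 1: 6.
blue mugs on shelf 3: 6.
The claim requires 6 > 6, which does not hold.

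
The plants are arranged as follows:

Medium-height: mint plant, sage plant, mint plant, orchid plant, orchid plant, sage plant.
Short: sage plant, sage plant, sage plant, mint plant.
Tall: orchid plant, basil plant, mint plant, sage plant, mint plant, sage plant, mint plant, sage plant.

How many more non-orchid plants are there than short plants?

11

non-orchid plants: 15.
short plants: 4.
15 − 4 = 11.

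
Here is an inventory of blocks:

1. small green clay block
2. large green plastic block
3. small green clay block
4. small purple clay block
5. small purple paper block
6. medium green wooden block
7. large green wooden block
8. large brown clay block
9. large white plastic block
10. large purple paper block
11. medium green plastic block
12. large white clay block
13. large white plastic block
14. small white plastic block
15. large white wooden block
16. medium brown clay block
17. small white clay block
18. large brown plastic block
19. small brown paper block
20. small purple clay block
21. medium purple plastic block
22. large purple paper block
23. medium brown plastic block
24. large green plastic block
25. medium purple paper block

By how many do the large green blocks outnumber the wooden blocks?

0

large green blocks: 3.
wooden blocks: 3.
3 − 3 = 0.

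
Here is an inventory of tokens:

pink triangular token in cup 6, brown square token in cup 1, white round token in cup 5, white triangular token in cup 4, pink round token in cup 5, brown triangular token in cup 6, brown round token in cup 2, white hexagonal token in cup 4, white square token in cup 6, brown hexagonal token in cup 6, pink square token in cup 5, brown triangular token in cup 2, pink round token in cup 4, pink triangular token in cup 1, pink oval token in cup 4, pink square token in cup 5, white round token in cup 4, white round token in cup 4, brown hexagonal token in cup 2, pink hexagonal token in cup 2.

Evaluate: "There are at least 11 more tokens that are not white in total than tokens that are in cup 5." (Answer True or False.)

|tokens that are not white| = 14.
|tokens in cup 5| = 4.
The claim requires 14 − 4 = 10 ≥ 11, which does not hold.

False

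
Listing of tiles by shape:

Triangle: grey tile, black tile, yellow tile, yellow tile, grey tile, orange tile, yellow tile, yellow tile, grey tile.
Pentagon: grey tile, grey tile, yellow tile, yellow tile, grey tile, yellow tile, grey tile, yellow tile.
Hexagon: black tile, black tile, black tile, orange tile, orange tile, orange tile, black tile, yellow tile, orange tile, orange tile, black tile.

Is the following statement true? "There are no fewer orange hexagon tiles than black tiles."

There are 5 orange hexagon tiles.
There are 6 black tiles.
The claim requires 5 ≥ 6, which does not hold.

False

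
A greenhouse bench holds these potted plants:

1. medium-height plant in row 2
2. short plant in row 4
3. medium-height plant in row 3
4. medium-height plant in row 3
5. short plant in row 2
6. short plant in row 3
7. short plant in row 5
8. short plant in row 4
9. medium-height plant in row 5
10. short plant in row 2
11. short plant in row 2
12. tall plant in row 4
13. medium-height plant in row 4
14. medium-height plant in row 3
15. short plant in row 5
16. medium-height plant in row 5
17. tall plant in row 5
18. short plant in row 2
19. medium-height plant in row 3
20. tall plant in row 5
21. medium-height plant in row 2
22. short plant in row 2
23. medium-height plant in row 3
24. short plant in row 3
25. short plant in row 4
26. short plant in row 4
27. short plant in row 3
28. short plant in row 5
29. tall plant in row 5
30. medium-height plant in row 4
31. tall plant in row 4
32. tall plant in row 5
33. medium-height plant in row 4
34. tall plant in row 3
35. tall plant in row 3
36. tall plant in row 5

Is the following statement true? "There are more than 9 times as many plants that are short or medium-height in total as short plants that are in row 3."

plants that are short or medium-height: 27.
short plants in row 3: 3.
The claim requires 27 > 9 × 3 = 27, which does not hold.

False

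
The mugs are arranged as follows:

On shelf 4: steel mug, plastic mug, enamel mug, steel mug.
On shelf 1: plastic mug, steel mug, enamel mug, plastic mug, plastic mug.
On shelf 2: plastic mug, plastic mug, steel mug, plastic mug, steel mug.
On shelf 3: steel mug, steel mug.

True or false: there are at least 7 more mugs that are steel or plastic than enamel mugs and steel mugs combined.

There are 14 mugs that are steel or plastic.
enamel mugs: 2; steel mugs: 7; combined: 2 + 7 = 9.
The claim requires 14 − 9 = 5 ≥ 7, which does not hold.

False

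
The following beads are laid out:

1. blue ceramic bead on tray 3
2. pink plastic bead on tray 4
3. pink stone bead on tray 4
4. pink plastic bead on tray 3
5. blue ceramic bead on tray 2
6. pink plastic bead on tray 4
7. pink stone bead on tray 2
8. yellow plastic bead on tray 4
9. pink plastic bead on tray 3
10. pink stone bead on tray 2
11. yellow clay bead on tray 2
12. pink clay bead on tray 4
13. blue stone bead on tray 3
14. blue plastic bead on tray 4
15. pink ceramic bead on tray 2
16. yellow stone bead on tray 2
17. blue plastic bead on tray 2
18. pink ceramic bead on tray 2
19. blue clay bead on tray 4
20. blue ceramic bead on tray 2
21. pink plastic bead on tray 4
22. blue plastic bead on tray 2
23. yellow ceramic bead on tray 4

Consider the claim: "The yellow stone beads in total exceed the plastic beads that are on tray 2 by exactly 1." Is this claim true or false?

False

|yellow stone beads| = 1.
|plastic beads on tray 2| = 2.
The claim requires 1 − 2 (= -1) to equal 1, which does not hold.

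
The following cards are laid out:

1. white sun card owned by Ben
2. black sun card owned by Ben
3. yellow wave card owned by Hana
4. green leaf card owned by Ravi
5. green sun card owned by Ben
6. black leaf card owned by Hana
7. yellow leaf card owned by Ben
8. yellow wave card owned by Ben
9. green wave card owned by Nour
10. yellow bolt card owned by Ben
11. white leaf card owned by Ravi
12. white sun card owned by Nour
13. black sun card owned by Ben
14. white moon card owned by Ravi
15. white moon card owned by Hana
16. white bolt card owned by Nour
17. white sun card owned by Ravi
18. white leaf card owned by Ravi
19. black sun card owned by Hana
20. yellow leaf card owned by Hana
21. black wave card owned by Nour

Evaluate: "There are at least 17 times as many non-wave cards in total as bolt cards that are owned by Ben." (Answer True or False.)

True

There are 17 non-wave cards.
Count of bolt cards owned by Ben: 1.
The claim requires 17 ≥ 17 × 1 = 17, which holds.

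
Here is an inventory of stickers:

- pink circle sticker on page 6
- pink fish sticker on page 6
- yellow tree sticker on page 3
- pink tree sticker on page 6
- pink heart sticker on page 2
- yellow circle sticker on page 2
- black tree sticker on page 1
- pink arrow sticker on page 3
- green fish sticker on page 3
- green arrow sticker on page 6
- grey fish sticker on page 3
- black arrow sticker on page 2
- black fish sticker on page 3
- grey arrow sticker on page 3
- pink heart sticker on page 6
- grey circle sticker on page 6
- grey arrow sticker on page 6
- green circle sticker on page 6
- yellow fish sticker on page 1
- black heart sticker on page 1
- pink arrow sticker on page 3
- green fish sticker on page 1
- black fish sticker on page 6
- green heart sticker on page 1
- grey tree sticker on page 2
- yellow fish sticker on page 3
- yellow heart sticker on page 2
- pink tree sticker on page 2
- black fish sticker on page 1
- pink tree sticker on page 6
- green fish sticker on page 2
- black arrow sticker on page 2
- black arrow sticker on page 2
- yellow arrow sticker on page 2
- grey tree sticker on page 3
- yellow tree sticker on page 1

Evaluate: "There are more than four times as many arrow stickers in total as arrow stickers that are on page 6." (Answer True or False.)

There are 9 arrow stickers.
There are 2 arrow stickers on page 6.
The claim requires 9 > 4 × 2 = 8, which holds.

True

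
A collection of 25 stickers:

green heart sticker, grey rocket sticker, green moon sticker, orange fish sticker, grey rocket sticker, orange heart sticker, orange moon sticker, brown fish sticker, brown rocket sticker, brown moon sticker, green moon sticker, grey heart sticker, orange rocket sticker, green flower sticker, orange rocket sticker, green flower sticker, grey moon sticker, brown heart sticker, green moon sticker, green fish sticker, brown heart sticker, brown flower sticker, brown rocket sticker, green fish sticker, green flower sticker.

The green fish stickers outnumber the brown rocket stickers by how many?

0

green fish stickers: 2.
brown rocket stickers: 2.
2 − 2 = 0.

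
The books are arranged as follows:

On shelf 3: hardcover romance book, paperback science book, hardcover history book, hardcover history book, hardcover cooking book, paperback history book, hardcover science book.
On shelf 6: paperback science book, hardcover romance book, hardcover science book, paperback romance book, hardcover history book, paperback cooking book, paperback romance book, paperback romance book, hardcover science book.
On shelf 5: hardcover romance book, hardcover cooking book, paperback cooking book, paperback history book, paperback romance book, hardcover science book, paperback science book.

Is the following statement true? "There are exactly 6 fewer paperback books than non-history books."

There are 11 paperback books.
There are 18 non-history books.
The claim requires 18 − 11 (= 7) to equal 6, which does not hold.

False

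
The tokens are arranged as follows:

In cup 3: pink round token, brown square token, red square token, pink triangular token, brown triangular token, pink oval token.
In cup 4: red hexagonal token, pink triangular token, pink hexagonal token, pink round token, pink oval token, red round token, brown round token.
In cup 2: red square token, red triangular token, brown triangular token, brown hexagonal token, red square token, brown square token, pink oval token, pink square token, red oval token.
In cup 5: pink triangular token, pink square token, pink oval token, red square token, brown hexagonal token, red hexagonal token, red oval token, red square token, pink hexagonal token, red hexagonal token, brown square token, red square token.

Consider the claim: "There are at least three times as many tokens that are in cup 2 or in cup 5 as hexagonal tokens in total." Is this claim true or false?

|tokens in cup 2 or in cup 5| = 21.
|hexagonal tokens| = 7.
The claim requires 21 ≥ 3 × 7 = 21, which holds.

True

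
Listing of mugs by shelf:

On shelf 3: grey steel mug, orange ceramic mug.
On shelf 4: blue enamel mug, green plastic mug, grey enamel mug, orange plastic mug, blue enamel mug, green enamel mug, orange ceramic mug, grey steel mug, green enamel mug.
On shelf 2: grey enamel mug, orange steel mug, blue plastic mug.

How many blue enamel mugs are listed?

2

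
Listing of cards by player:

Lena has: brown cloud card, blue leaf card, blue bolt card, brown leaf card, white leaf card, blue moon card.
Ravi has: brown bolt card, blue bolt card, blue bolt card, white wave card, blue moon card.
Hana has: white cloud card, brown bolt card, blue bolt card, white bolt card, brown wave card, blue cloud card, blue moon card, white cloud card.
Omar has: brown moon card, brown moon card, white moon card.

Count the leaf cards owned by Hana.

0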